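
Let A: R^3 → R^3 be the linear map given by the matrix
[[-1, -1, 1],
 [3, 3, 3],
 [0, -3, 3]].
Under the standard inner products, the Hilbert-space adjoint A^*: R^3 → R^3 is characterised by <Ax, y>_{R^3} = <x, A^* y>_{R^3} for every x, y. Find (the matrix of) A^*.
A^* = A^T =
[[-1, 3, 0],
 [-1, 3, -3],
 [1, 3, 3]]

For real matrices with standard dot products, the defining identity <Ax, y> = <x, A^* y> gives (Ax)^T y = x^T (A^*) y, i.e. x^T A^T y = x^T (A^*) y. Since this holds for all x, y, we must have A^* = A^T. Therefore
A^* =
[[-1, 3, 0],
 [-1, 3, -3],
 [1, 3, 3]].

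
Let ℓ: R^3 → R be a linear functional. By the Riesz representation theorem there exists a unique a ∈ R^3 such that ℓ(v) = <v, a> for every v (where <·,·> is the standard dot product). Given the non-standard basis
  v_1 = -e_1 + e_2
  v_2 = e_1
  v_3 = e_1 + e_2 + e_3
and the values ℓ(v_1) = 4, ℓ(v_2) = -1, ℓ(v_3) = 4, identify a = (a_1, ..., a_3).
a = (-1, 3, 2)

Write a = (a_1, ..., a_3) in the standard basis. For each basis vector v_i, ℓ(v_i) = <v_i, a> is a linear equation in the a_j's. Collect the n equations into a matrix system V a = ℓ, where row i of V is v_i (expressed in the standard basis). Since V is invertible (lower-triangular with 1s on the diagonal, up to permutation), solve by back-substitution:
  V =
[[-1, 1, 0],
 [1, 0, 0],
 [1, 1, 1]]
  V a = (4, -1, 4)
Solving gives a = (-1, 3, 2).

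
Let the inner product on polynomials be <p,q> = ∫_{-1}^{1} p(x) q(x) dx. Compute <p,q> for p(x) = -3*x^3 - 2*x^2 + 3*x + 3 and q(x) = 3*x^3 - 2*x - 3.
<p,q> = -102/7

Expand the product: p(x)·q(x) = -9*x^6 - 6*x^5 + 15*x^4 + 22*x^3 - 15*x - 9.
∫_{-1}^{1} of each monomial x^k gives [2/(k+1) if k even, 0 if k odd]. Integrating term-by-term (or equivalently evaluating the antiderivative F(x) = -9*x^7/7 - x^6 + 3*x^5 + 11*x^4/2 - 15*x^2/2 - 9*x at the endpoints):
  F(1) − F(−1) = -72/7 − (30/7) = -102/7.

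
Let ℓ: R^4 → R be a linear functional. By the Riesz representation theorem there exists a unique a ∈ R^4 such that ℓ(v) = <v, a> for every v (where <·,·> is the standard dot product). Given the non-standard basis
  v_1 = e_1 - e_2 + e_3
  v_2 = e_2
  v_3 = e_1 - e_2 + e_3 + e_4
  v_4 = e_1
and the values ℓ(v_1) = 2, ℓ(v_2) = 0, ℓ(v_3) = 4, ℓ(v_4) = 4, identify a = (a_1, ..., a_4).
a = (4, 0, -2, 2)

Write a = (a_1, ..., a_4) in the standard basis. For each basis vector v_i, ℓ(v_i) = <v_i, a> is a linear equation in the a_j's. Collect the n equations into a matrix system V a = ℓ, where row i of V is v_i (expressed in the standard basis). Since V is invertible (lower-triangular with 1s on the diagonal, up to permutation), solve by back-substitution:
  V =
[[1, -1, 1, 0],
 [0, 1, 0, 0],
 [1, -1, 1, 1],
 [1, 0, 0, 0]]
  V a = (2, 0, 4, 4)
Solving gives a = (4, 0, -2, 2).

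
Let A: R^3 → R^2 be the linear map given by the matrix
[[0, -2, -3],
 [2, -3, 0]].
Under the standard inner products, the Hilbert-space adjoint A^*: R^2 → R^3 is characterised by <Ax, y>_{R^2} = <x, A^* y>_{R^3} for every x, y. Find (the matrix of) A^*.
A^* = A^T =
[[0, 2],
 [-2, -3],
 [-3, 0]]

For real matrices with standard dot products, the defining identity <Ax, y> = <x, A^* y> gives (Ax)^T y = x^T (A^*) y, i.e. x^T A^T y = x^T (A^*) y. Since this holds for all x, y, we must have A^* = A^T. Therefore
A^* =
[[0, 2],
 [-2, -3],
 [-3, 0]].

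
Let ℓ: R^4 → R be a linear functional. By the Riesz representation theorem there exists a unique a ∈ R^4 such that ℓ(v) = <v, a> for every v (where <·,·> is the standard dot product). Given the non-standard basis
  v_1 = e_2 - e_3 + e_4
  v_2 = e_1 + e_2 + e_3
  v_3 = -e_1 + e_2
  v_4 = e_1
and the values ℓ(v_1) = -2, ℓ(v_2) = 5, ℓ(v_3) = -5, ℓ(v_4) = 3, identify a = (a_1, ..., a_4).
a = (3, -2, 4, 4)

Write a = (a_1, ..., a_4) in the standard basis. For each basis vector v_i, ℓ(v_i) = <v_i, a> is a linear equation in the a_j's. Collect the n equations into a matrix system V a = ℓ, where row i of V is v_i (expressed in the standard basis). Since V is invertible (lower-triangular with 1s on the diagonal, up to permutation), solve by back-substitution:
  V =
[[0, 1, -1, 1],
 [1, 1, 1, 0],
 [-1, 1, 0, 0],
 [1, 0, 0, 0]]
  V a = (-2, 5, -5, 3)
Solving gives a = (3, -2, 4, 4).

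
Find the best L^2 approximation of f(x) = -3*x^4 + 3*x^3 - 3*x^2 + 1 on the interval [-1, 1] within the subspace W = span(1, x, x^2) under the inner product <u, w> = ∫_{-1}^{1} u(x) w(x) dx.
g(x) = -39*x^2/7 + 9*x/5 + 44/35

The best approximation g ∈ W is the orthogonal projection of f onto W. Writing g = a_0 + a_1 x + a_2 x^2, the coefficients solve the normal equations G · a = b where
  G_{ij} = <φ_i, φ_j> and b_i = <f, φ_i>, with φ_0 = 1, φ_1 = x, φ_2 = x^2.
G =
  [2, 0, 2/3]
  [0, 2/3, 0]
  [2/3, 0, 2/5],
b = (-6/5, 6/5, -146/105).
Solving gives a_0 = 44/35, a_1 = 9/5, a_2 = -39/7, so
  g(x) = -39*x^2/7 + 9*x/5 + 44/35.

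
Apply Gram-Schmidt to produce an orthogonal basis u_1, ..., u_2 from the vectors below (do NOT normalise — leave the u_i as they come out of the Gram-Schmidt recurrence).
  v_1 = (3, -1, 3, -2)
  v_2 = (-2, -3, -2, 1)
Orthogonal basis:
  u_1 = (3, -1, 3, -2)
  u_2 = (-13/23, -80/23, -13/23, 1/23)

Apply the Gram-Schmidt recurrence
  u_1 = v_1
  u_i = v_i − Σ_{j<i} ((v_i · u_j) / (u_j · u_j)) · u_j.

Step by step this gives:
  u_1 = (3, -1, 3, -2)
  u_2 = (-13/23, -80/23, -13/23, 1/23)

Orthogonality check:
  u_2 · u_1 = 0 (should be 0)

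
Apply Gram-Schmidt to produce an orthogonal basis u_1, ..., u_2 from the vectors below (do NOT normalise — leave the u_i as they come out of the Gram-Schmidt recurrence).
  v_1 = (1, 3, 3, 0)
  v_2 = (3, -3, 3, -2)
Orthogonal basis:
  u_1 = (1, 3, 3, 0)
  u_2 = (54/19, -66/19, 48/19, -2)

Apply the Gram-Schmidt recurrence
  u_1 = v_1
  u_i = v_i − Σ_{j<i} ((v_i · u_j) / (u_j · u_j)) · u_j.

Step by step this gives:
  u_1 = (1, 3, 3, 0)
  u_2 = (54/19, -66/19, 48/19, -2)

Orthogonality check:
  u_2 · u_1 = 0 (should be 0)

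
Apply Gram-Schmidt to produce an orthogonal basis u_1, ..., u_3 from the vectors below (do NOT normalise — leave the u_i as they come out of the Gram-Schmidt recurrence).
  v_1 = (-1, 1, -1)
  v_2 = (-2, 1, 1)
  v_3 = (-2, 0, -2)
Orthogonal basis:
  u_1 = (-1, 1, -1)
  u_2 = (-4/3, 1/3, 5/3)
  u_3 = (-6/7, -9/7, -3/7)

Apply the Gram-Schmidt recurrence
  u_1 = v_1
  u_i = v_i − Σ_{j<i} ((v_i · u_j) / (u_j · u_j)) · u_j.

Step by step this gives:
  u_1 = (-1, 1, -1)
  u_2 = (-4/3, 1/3, 5/3)
  u_3 = (-6/7, -9/7, -3/7)

Orthogonality check:
  u_2 · u_1 = 0 (should be 0)
  u_3 · u_1 = 0 (should be 0)
  u_3 · u_2 = 0 (should be 0)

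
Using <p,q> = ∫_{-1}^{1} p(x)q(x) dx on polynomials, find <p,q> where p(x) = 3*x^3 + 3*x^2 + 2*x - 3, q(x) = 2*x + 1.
<p,q> = 16/15

Expand the product: p(x)·q(x) = 6*x^4 + 9*x^3 + 7*x^2 - 4*x - 3.
∫_{-1}^{1} of each monomial x^k gives [2/(k+1) if k even, 0 if k odd]. Integrating term-by-term (or equivalently evaluating the antiderivative F(x) = 6*x^5/5 + 9*x^4/4 + 7*x^3/3 - 2*x^2 - 3*x at the endpoints):
  F(1) − F(−1) = 47/60 − (-17/60) = 16/15.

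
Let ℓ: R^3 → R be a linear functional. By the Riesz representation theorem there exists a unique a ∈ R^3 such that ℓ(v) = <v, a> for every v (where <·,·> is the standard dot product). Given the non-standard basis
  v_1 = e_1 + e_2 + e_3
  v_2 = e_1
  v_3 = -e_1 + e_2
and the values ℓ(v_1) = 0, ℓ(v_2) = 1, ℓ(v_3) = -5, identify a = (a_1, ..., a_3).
a = (1, -4, 3)

Write a = (a_1, ..., a_3) in the standard basis. For each basis vector v_i, ℓ(v_i) = <v_i, a> is a linear equation in the a_j's. Collect the n equations into a matrix system V a = ℓ, where row i of V is v_i (expressed in the standard basis). Since V is invertible (lower-triangular with 1s on the diagonal, up to permutation), solve by back-substitution:
  V =
[[1, 1, 1],
 [1, 0, 0],
 [-1, 1, 0]]
  V a = (0, 1, -5)
Solving gives a = (1, -4, 3).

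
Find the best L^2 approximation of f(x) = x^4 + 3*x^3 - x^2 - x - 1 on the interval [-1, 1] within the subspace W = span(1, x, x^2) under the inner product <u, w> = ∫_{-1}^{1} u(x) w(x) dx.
g(x) = -x^2/7 + 4*x/5 - 38/35

The best approximation g ∈ W is the orthogonal projection of f onto W. Writing g = a_0 + a_1 x + a_2 x^2, the coefficients solve the normal equations G · a = b where
  G_{ij} = <φ_i, φ_j> and b_i = <f, φ_i>, with φ_0 = 1, φ_1 = x, φ_2 = x^2.
G =
  [2, 0, 2/3]
  [0, 2/3, 0]
  [2/3, 0, 2/5],
b = (-34/15, 8/15, -82/105).
Solving gives a_0 = -38/35, a_1 = 4/5, a_2 = -1/7, so
  g(x) = -x^2/7 + 4*x/5 - 38/35.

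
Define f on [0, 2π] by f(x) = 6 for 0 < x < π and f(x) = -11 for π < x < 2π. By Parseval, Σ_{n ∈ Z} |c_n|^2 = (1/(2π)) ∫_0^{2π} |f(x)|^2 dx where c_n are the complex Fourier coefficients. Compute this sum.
Σ |c_n|^2 = 157/2

Parseval equates the L^2 energy of f (normalised by 1/(2π)) with the ℓ^2 sum of its Fourier coefficients: (1/(2π)) ∫_0^{2π} |f|^2 = Σ |c_n|^2.
Compute the left side: (1/(2π)) [∫_0^π 6^2 dx + ∫_π^{2π} (-11)^2 dx] = (1/(2π)) · (36π + 121π) = (36 + 121)/2 = 157/2.
So Σ_{n ∈ Z} |c_n|^2 = 157/2.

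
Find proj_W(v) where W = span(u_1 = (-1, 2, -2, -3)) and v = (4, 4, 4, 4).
proj_W(v) = (8/9, -16/9, 16/9, 8/3)

Set up U = [u_1 | ... | u_1] ∈ R^(4×1). The projector onto W = col(U) is P = U (U^T U)^(-1) U^T.
Compute U^T U =
  [18],
and U^T v = (-16).
Solve U^T U · c = U^T v for the coefficients: c = (-8/9). The projection is proj_W(v) = U c.
Check: (v - proj_W(v)) · u_1 = 0  (should be 0).
Result: proj_W(v) = (8/9, -16/9, 16/9, 8/3).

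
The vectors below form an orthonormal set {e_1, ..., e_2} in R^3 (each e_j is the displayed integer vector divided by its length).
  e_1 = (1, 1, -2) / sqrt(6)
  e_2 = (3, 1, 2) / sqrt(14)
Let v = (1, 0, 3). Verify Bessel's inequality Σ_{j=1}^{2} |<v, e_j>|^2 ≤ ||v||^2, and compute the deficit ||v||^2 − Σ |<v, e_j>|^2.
Σ |<v, e_j>|^2 = 209/21; ||v||^2 = 10; deficit = 1/21

Write each e_j = u_j / sqrt(<u_j, u_j>) where u_j is the displayed integer vector. Then <v, e_j> = <v, u_j> / sqrt(<u_j, u_j>), so |<v, e_j>|^2 = <v, u_j>^2 / <u_j, u_j>.
Coefficients: <v, e_1> = -5/sqrt(6), <v, e_2> = 9/sqrt(14).
Square and sum: Σ |<v, e_j>|^2 = 209/21.
Compute ||v||^2 = v·v = 10.
Deficit = 10 − 209/21 = 1/21 ≥ 0, confirming Bessel's inequality. (The deficit equals ||v − Σ <v,e_j> e_j||^2, the squared distance from v to span{e_j}.)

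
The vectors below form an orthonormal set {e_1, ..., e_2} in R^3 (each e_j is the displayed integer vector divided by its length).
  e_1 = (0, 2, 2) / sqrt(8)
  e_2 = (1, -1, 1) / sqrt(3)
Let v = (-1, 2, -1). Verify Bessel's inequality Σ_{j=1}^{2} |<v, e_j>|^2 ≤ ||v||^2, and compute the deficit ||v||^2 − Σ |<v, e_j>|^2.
Σ |<v, e_j>|^2 = 35/6; ||v||^2 = 6; deficit = 1/6

Write each e_j = u_j / sqrt(<u_j, u_j>) where u_j is the displayed integer vector. Then <v, e_j> = <v, u_j> / sqrt(<u_j, u_j>), so |<v, e_j>|^2 = <v, u_j>^2 / <u_j, u_j>.
Coefficients: <v, e_1> = 2/sqrt(8), <v, e_2> = -4/sqrt(3).
Square and sum: Σ |<v, e_j>|^2 = 35/6.
Compute ||v||^2 = v·v = 6.
Deficit = 6 − 35/6 = 1/6 ≥ 0, confirming Bessel's inequality. (The deficit equals ||v − Σ <v,e_j> e_j||^2, the squared distance from v to span{e_j}.)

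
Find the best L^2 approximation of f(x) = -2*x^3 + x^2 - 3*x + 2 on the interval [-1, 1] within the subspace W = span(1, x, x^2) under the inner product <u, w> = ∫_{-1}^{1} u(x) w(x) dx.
g(x) = x^2 - 21*x/5 + 2

The best approximation g ∈ W is the orthogonal projection of f onto W. Writing g = a_0 + a_1 x + a_2 x^2, the coefficients solve the normal equations G · a = b where
  G_{ij} = <φ_i, φ_j> and b_i = <f, φ_i>, with φ_0 = 1, φ_1 = x, φ_2 = x^2.
G =
  [2, 0, 2/3]
  [0, 2/3, 0]
  [2/3, 0, 2/5],
b = (14/3, -14/5, 26/15).
Solving gives a_0 = 2, a_1 = -21/5, a_2 = 1, so
  g(x) = x^2 - 21*x/5 + 2.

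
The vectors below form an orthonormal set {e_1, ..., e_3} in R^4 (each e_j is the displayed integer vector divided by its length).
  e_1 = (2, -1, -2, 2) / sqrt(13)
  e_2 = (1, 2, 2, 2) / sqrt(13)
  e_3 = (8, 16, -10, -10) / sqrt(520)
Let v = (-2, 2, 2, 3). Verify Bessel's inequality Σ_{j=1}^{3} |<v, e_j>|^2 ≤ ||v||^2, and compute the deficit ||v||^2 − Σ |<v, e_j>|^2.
Σ |<v, e_j>|^2 = 1889/130; ||v||^2 = 21; deficit = 841/130

Write each e_j = u_j / sqrt(<u_j, u_j>) where u_j is the displayed integer vector. Then <v, e_j> = <v, u_j> / sqrt(<u_j, u_j>), so |<v, e_j>|^2 = <v, u_j>^2 / <u_j, u_j>.
Coefficients: <v, e_1> = -4/sqrt(13), <v, e_2> = 12/sqrt(13), <v, e_3> = -34/sqrt(520).
Square and sum: Σ |<v, e_j>|^2 = 1889/130.
Compute ||v||^2 = v·v = 21.
Deficit = 21 − 1889/130 = 841/130 ≥ 0, confirming Bessel's inequality. (The deficit equals ||v − Σ <v,e_j> e_j||^2, the squared distance from v to span{e_j}.)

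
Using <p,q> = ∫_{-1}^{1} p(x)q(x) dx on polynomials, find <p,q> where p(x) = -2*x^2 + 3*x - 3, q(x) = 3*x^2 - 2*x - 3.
<p,q> = 48/5

Expand the product: p(x)·q(x) = -6*x^4 + 13*x^3 - 9*x^2 - 3*x + 9.
∫_{-1}^{1} of each monomial x^k gives [2/(k+1) if k even, 0 if k odd]. Integrating term-by-term (or equivalently evaluating the antiderivative F(x) = -6*x^5/5 + 13*x^4/4 - 3*x^3 - 3*x^2/2 + 9*x at the endpoints):
  F(1) − F(−1) = 131/20 − (-61/20) = 48/5.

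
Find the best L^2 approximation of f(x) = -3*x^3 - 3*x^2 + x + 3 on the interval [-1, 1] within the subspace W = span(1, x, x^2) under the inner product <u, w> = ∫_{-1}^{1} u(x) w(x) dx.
g(x) = -3*x^2 - 4*x/5 + 3

The best approximation g ∈ W is the orthogonal projection of f onto W. Writing g = a_0 + a_1 x + a_2 x^2, the coefficients solve the normal equations G · a = b where
  G_{ij} = <φ_i, φ_j> and b_i = <f, φ_i>, with φ_0 = 1, φ_1 = x, φ_2 = x^2.
G =
  [2, 0, 2/3]
  [0, 2/3, 0]
  [2/3, 0, 2/5],
b = (4, -8/15, 4/5).
Solving gives a_0 = 3, a_1 = -4/5, a_2 = -3, so
  g(x) = -3*x^2 - 4*x/5 + 3.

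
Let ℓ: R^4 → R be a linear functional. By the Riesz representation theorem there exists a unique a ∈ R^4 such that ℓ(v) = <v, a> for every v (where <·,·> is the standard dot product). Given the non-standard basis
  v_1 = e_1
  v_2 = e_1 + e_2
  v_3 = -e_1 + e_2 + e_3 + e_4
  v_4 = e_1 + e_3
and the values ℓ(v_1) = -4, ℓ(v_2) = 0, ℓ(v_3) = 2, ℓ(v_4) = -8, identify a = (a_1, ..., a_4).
a = (-4, 4, -4, -2)

Write a = (a_1, ..., a_4) in the standard basis. For each basis vector v_i, ℓ(v_i) = <v_i, a> is a linear equation in the a_j's. Collect the n equations into a matrix system V a = ℓ, where row i of V is v_i (expressed in the standard basis). Since V is invertible (lower-triangular with 1s on the diagonal, up to permutation), solve by back-substitution:
  V =
[[1, 0, 0, 0],
 [1, 1, 0, 0],
 [-1, 1, 1, 1],
 [1, 0, 1, 0]]
  V a = (-4, 0, 2, -8)
Solving gives a = (-4, 4, -4, -2).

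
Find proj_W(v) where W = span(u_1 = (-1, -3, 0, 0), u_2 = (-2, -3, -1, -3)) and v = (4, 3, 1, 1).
proj_W(v) = (202/109, 405/109, 67/109, 201/109)

Set up U = [u_1 | ... | u_2] ∈ R^(4×2). The projector onto W = col(U) is P = U (U^T U)^(-1) U^T.
Compute U^T U =
  [10, 11]
  [11, 23],
and U^T v = (-13, -21).
Solve U^T U · c = U^T v for the coefficients: c = (-68/109, -67/109). The projection is proj_W(v) = U c.
Check: (v - proj_W(v)) · u_1 = 0  (should be 0).
Check: (v - proj_W(v)) · u_2 = 0  (should be 0).
Result: proj_W(v) = (202/109, 405/109, 67/109, 201/109).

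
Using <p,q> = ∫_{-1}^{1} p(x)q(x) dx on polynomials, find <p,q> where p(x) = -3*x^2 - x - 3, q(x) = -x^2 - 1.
<p,q> = 56/5

Expand the product: p(x)·q(x) = 3*x^4 + x^3 + 6*x^2 + x + 3.
∫_{-1}^{1} of each monomial x^k gives [2/(k+1) if k even, 0 if k odd]. Integrating term-by-term (or equivalently evaluating the antiderivative F(x) = 3*x^5/5 + x^4/4 + 2*x^3 + x^2/2 + 3*x at the endpoints):
  F(1) − F(−1) = 127/20 − (-97/20) = 56/5.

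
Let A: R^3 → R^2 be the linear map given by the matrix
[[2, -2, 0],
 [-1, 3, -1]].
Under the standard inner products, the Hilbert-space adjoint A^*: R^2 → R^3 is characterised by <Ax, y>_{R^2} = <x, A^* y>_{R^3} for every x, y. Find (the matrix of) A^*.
A^* = A^T =
[[2, -1],
 [-2, 3],
 [0, -1]]

For real matrices with standard dot products, the defining identity <Ax, y> = <x, A^* y> gives (Ax)^T y = x^T (A^*) y, i.e. x^T A^T y = x^T (A^*) y. Since this holds for all x, y, we must have A^* = A^T. Therefore
A^* =
[[2, -1],
 [-2, 3],
 [0, -1]].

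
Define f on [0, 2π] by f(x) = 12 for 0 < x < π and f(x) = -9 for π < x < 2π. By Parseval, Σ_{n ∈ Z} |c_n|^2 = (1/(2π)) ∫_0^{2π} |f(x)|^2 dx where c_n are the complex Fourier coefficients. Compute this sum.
Σ |c_n|^2 = 225/2

Parseval equates the L^2 energy of f (normalised by 1/(2π)) with the ℓ^2 sum of its Fourier coefficients: (1/(2π)) ∫_0^{2π} |f|^2 = Σ |c_n|^2.
Compute the left side: (1/(2π)) [∫_0^π 12^2 dx + ∫_π^{2π} (-9)^2 dx] = (1/(2π)) · (144π + 81π) = (144 + 81)/2 = 225/2.
So Σ_{n ∈ Z} |c_n|^2 = 225/2.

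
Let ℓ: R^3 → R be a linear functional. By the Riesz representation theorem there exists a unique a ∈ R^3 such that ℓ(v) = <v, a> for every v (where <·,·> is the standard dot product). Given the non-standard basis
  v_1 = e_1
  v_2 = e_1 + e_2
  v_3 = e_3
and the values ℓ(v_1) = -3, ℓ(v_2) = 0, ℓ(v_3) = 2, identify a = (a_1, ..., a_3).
a = (-3, 3, 2)

Write a = (a_1, ..., a_3) in the standard basis. For each basis vector v_i, ℓ(v_i) = <v_i, a> is a linear equation in the a_j's. Collect the n equations into a matrix system V a = ℓ, where row i of V is v_i (expressed in the standard basis). Since V is invertible (lower-triangular with 1s on the diagonal, up to permutation), solve by back-substitution:
  V =
[[1, 0, 0],
 [1, 1, 0],
 [0, 0, 1]]
  V a = (-3, 0, 2)
Solving gives a = (-3, 3, 2).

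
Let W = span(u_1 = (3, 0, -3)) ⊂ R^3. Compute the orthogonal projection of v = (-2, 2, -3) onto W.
proj_W(v) = (1/2, 0, -1/2)

Set up U = [u_1 | ... | u_1] ∈ R^(3×1). The projector onto W = col(U) is P = U (U^T U)^(-1) U^T.
Compute U^T U =
  [18],
and U^T v = (3).
Solve U^T U · c = U^T v for the coefficients: c = (1/6). The projection is proj_W(v) = U c.
Check: (v - proj_W(v)) · u_1 = 0  (should be 0).
Result: proj_W(v) = (1/2, 0, -1/2).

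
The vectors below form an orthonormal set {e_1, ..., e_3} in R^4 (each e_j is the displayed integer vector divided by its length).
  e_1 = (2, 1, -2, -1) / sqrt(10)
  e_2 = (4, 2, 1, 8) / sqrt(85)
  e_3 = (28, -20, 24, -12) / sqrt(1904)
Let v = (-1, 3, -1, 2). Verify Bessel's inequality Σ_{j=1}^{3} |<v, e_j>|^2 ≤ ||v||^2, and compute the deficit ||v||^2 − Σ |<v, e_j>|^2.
Σ |<v, e_j>|^2 = 185/14; ||v||^2 = 15; deficit = 25/14

Write each e_j = u_j / sqrt(<u_j, u_j>) where u_j is the displayed integer vector. Then <v, e_j> = <v, u_j> / sqrt(<u_j, u_j>), so |<v, e_j>|^2 = <v, u_j>^2 / <u_j, u_j>.
Coefficients: <v, e_1> = 1/sqrt(10), <v, e_2> = 17/sqrt(85), <v, e_3> = -136/sqrt(1904).
Square and sum: Σ |<v, e_j>|^2 = 185/14.
Compute ||v||^2 = v·v = 15.
Deficit = 15 − 185/14 = 25/14 ≥ 0, confirming Bessel's inequality. (The deficit equals ||v − Σ <v,e_j> e_j||^2, the squared distance from v to span{e_j}.)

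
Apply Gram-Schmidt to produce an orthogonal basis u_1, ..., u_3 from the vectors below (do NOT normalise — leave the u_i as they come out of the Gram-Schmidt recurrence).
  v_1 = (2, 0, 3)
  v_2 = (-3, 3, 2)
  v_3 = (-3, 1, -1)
Orthogonal basis:
  u_1 = (2, 0, 3)
  u_2 = (-3, 3, 2)
  u_3 = (-36/143, -4/11, 24/143)

Apply the Gram-Schmidt recurrence
  u_1 = v_1
  u_i = v_i − Σ_{j<i} ((v_i · u_j) / (u_j · u_j)) · u_j.

Step by step this gives:
  u_1 = (2, 0, 3)
  u_2 = (-3, 3, 2)
  u_3 = (-36/143, -4/11, 24/143)

Orthogonality check:
  u_2 · u_1 = 0 (should be 0)
  u_3 · u_1 = 0 (should be 0)
  u_3 · u_2 = 0 (should be 0)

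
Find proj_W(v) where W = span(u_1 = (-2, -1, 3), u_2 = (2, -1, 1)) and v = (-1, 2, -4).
proj_W(v) = (-20/21, 46/21, -82/21)

Set up U = [u_1 | ... | u_2] ∈ R^(3×2). The projector onto W = col(U) is P = U (U^T U)^(-1) U^T.
Compute U^T U =
  [14, 0]
  [0, 6],
and U^T v = (-12, -8).
Solve U^T U · c = U^T v for the coefficients: c = (-6/7, -4/3). The projection is proj_W(v) = U c.
Check: (v - proj_W(v)) · u_1 = 0  (should be 0).
Check: (v - proj_W(v)) · u_2 = 0  (should be 0).
Result: proj_W(v) = (-20/21, 46/21, -82/21).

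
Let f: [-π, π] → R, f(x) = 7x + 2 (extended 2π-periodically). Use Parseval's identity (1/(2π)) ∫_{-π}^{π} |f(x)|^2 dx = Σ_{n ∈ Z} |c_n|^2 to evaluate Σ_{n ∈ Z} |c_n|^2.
Σ |c_n|^2 = 49π^2/3 + 4

Expand and integrate term by term over [-π, π]:
  ∫ (7x)^2 dx = 49·(2π^3/3); ∫ 2·7·(2)·x dx = 0 (odd integrand); ∫ 2^2 dx = 4·2π.
So (1/(2π)) ∫_{-π}^{π} (7x + 2)^2 dx = 49π^2/3 + 4 = 49π^2/3 + 4.
Parseval ⇒ Σ |c_n|^2 = 49π^2/3 + 4.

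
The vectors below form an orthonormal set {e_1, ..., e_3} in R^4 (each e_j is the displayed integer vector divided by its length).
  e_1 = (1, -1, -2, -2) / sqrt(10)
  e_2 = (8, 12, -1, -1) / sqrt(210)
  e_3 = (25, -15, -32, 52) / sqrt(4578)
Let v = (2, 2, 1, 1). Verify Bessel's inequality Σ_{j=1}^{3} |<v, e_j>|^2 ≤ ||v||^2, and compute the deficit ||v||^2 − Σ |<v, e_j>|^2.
Σ |<v, e_j>|^2 = 962/109; ||v||^2 = 10; deficit = 128/109

Write each e_j = u_j / sqrt(<u_j, u_j>) where u_j is the displayed integer vector. Then <v, e_j> = <v, u_j> / sqrt(<u_j, u_j>), so |<v, e_j>|^2 = <v, u_j>^2 / <u_j, u_j>.
Coefficients: <v, e_1> = -4/sqrt(10), <v, e_2> = 38/sqrt(210), <v, e_3> = 40/sqrt(4578).
Square and sum: Σ |<v, e_j>|^2 = 962/109.
Compute ||v||^2 = v·v = 10.
Deficit = 10 − 962/109 = 128/109 ≥ 0, confirming Bessel's inequality. (The deficit equals ||v − Σ <v,e_j> e_j||^2, the squared distance from v to span{e_j}.)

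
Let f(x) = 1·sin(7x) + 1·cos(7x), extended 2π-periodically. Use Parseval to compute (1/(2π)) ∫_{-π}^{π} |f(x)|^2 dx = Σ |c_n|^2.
Σ |c_n|^2 = 1

Expand |f|^2 and use orthogonality of {sin(nx), cos(mx)} on [-π, π]:
  ∫_{-π}^{π} sin(nx)^2 dx = π, ∫ cos(mx)^2 dx = π, and cross terms integrate to 0.
So ∫_{-π}^{π} f(x)^2 dx = 1^2 · π + 1^2 · π = (1 + 1)π.
Divide by 2π: (1 + 1)/2 = 1.
By Parseval, this equals Σ |c_n|^2.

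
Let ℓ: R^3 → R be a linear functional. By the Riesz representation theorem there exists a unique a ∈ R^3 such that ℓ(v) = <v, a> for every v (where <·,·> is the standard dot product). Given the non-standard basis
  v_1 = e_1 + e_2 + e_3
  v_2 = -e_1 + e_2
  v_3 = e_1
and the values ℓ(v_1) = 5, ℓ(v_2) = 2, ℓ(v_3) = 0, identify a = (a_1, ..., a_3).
a = (0, 2, 3)

Write a = (a_1, ..., a_3) in the standard basis. For each basis vector v_i, ℓ(v_i) = <v_i, a> is a linear equation in the a_j's. Collect the n equations into a matrix system V a = ℓ, where row i of V is v_i (expressed in the standard basis). Since V is invertible (lower-triangular with 1s on the diagonal, up to permutation), solve by back-substitution:
  V =
[[1, 1, 1],
 [-1, 1, 0],
 [1, 0, 0]]
  V a = (5, 2, 0)
Solving gives a = (0, 2, 3).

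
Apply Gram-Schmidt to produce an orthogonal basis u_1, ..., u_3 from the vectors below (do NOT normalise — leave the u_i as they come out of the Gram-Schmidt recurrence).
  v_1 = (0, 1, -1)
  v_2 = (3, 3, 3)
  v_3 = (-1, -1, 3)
Orthogonal basis:
  u_1 = (0, 1, -1)
  u_2 = (3, 3, 3)
  u_3 = (-4/3, 2/3, 2/3)

Apply the Gram-Schmidt recurrence
  u_1 = v_1
  u_i = v_i − Σ_{j<i} ((v_i · u_j) / (u_j · u_j)) · u_j.

Step by step this gives:
  u_1 = (0, 1, -1)
  u_2 = (3, 3, 3)
  u_3 = (-4/3, 2/3, 2/3)

Orthogonality check:
  u_2 · u_1 = 0 (should be 0)
  u_3 · u_1 = 0 (should be 0)
  u_3 · u_2 = 0 (should be 0)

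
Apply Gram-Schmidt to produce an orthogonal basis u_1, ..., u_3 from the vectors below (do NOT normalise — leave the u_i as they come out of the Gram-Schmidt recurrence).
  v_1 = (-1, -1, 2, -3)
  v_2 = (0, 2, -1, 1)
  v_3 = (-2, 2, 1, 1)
Orthogonal basis:
  u_1 = (-1, -1, 2, -3)
  u_2 = (-7/15, 23/15, -1/15, -2/5)
  u_3 = (-60/41, -2/41, 50/41, 54/41)

Apply the Gram-Schmidt recurrence
  u_1 = v_1
  u_i = v_i − Σ_{j<i} ((v_i · u_j) / (u_j · u_j)) · u_j.

Step by step this gives:
  u_1 = (-1, -1, 2, -3)
  u_2 = (-7/15, 23/15, -1/15, -2/5)
  u_3 = (-60/41, -2/41, 50/41, 54/41)

Orthogonality check:
  u_2 · u_1 = 0 (should be 0)
  u_3 · u_1 = 0 (should be 0)
  u_3 · u_2 = 0 (should be 0)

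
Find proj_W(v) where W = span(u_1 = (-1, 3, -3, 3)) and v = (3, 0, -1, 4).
proj_W(v) = (-3/7, 9/7, -9/7, 9/7)

Set up U = [u_1 | ... | u_1] ∈ R^(4×1). The projector onto W = col(U) is P = U (U^T U)^(-1) U^T.
Compute U^T U =
  [28],
and U^T v = (12).
Solve U^T U · c = U^T v for the coefficients: c = (3/7). The projection is proj_W(v) = U c.
Check: (v - proj_W(v)) · u_1 = 0  (should be 0).
Result: proj_W(v) = (-3/7, 9/7, -9/7, 9/7).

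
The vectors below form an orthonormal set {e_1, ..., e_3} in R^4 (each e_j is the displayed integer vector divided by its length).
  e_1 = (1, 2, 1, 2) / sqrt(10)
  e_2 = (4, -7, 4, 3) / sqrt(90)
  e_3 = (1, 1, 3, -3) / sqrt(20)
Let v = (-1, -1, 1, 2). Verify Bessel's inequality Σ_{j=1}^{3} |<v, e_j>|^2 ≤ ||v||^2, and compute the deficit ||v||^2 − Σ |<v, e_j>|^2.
Σ |<v, e_j>|^2 = 127/36; ||v||^2 = 7; deficit = 125/36

Write each e_j = u_j / sqrt(<u_j, u_j>) where u_j is the displayed integer vector. Then <v, e_j> = <v, u_j> / sqrt(<u_j, u_j>), so |<v, e_j>|^2 = <v, u_j>^2 / <u_j, u_j>.
Coefficients: <v, e_1> = 2/sqrt(10), <v, e_2> = 13/sqrt(90), <v, e_3> = -5/sqrt(20).
Square and sum: Σ |<v, e_j>|^2 = 127/36.
Compute ||v||^2 = v·v = 7.
Deficit = 7 − 127/36 = 125/36 ≥ 0, confirming Bessel's inequality. (The deficit equals ||v − Σ <v,e_j> e_j||^2, the squared distance from v to span{e_j}.)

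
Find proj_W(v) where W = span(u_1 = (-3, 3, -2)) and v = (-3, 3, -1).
proj_W(v) = (-30/11, 30/11, -20/11)

Set up U = [u_1 | ... | u_1] ∈ R^(3×1). The projector onto W = col(U) is P = U (U^T U)^(-1) U^T.
Compute U^T U =
  [22],
and U^T v = (20).
Solve U^T U · c = U^T v for the coefficients: c = (10/11). The projection is proj_W(v) = U c.
Check: (v - proj_W(v)) · u_1 = 0  (should be 0).
Result: proj_W(v) = (-30/11, 30/11, -20/11).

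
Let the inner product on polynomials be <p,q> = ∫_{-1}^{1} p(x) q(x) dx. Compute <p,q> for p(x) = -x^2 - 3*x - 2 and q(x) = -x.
<p,q> = 2

Expand the product: p(x)·q(x) = x^3 + 3*x^2 + 2*x.
∫_{-1}^{1} of each monomial x^k gives [2/(k+1) if k even, 0 if k odd]. Integrating term-by-term (or equivalently evaluating the antiderivative F(x) = x^4/4 + x^3 + x^2 at the endpoints):
  F(1) − F(−1) = 9/4 − (1/4) = 2.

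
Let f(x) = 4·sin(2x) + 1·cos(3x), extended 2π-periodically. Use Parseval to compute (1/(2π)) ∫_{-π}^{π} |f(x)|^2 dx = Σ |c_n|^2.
Σ |c_n|^2 = 17/2

Expand |f|^2 and use orthogonality of {sin(nx), cos(mx)} on [-π, π]:
  ∫_{-π}^{π} sin(nx)^2 dx = π, ∫ cos(mx)^2 dx = π, and cross terms integrate to 0.
So ∫_{-π}^{π} f(x)^2 dx = 4^2 · π + 1^2 · π = (16 + 1)π.
Divide by 2π: (16 + 1)/2 = 17/2.
By Parseval, this equals Σ |c_n|^2.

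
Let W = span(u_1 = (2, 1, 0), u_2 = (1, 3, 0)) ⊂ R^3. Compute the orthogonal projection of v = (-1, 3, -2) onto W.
proj_W(v) = (-1, 3, 0)

Set up U = [u_1 | ... | u_2] ∈ R^(3×2). The projector onto W = col(U) is P = U (U^T U)^(-1) U^T.
Compute U^T U =
  [5, 5]
  [5, 10],
and U^T v = (1, 8).
Solve U^T U · c = U^T v for the coefficients: c = (-6/5, 7/5). The projection is proj_W(v) = U c.
Check: (v - proj_W(v)) · u_1 = 0  (should be 0).
Check: (v - proj_W(v)) · u_2 = 0  (should be 0).
Result: proj_W(v) = (-1, 3, 0).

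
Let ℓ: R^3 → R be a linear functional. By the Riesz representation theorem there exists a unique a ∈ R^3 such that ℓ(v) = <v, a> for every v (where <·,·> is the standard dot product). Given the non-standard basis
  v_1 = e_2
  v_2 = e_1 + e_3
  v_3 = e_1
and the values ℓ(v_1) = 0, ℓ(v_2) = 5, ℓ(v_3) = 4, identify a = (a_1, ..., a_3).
a = (4, 0, 1)

Write a = (a_1, ..., a_3) in the standard basis. For each basis vector v_i, ℓ(v_i) = <v_i, a> is a linear equation in the a_j's. Collect the n equations into a matrix system V a = ℓ, where row i of V is v_i (expressed in the standard basis). Since V is invertible (lower-triangular with 1s on the diagonal, up to permutation), solve by back-substitution:
  V =
[[0, 1, 0],
 [1, 0, 1],
 [1, 0, 0]]
  V a = (0, 5, 4)
Solving gives a = (4, 0, 1).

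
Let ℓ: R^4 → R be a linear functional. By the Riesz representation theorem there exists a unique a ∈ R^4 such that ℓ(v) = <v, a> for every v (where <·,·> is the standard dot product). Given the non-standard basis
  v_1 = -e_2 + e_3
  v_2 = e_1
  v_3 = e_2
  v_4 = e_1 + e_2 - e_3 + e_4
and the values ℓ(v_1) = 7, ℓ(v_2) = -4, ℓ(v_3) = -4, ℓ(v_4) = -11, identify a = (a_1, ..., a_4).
a = (-4, -4, 3, 0)

Write a = (a_1, ..., a_4) in the standard basis. For each basis vector v_i, ℓ(v_i) = <v_i, a> is a linear equation in the a_j's. Collect the n equations into a matrix system V a = ℓ, where row i of V is v_i (expressed in the standard basis). Since V is invertible (lower-triangular with 1s on the diagonal, up to permutation), solve by back-substitution:
  V =
[[0, -1, 1, 0],
 [1, 0, 0, 0],
 [0, 1, 0, 0],
 [1, 1, -1, 1]]
  V a = (7, -4, -4, -11)
Solving gives a = (-4, -4, 3, 0).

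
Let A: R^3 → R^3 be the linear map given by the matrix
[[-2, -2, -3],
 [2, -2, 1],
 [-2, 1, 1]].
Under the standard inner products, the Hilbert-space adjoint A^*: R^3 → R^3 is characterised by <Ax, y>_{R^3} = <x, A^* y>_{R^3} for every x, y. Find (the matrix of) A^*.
A^* = A^T =
[[-2, 2, -2],
 [-2, -2, 1],
 [-3, 1, 1]]

For real matrices with standard dot products, the defining identity <Ax, y> = <x, A^* y> gives (Ax)^T y = x^T (A^*) y, i.e. x^T A^T y = x^T (A^*) y. Since this holds for all x, y, we must have A^* = A^T. Therefore
A^* =
[[-2, 2, -2],
 [-2, -2, 1],
 [-3, 1, 1]].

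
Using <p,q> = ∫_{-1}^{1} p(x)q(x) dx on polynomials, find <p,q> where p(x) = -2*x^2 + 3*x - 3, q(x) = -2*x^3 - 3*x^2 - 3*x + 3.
<p,q> = -22

Expand the product: p(x)·q(x) = 4*x^5 + 3*x^3 - 6*x^2 + 18*x - 9.
∫_{-1}^{1} of each monomial x^k gives [2/(k+1) if k even, 0 if k odd]. Integrating term-by-term (or equivalently evaluating the antiderivative F(x) = 2*x^6/3 + 3*x^4/4 - 2*x^3 + 9*x^2 - 9*x at the endpoints):
  F(1) − F(−1) = -7/12 − (257/12) = -22.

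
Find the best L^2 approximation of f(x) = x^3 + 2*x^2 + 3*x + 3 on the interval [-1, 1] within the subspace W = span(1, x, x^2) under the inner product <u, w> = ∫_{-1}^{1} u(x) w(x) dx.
g(x) = 2*x^2 + 18*x/5 + 3

The best approximation g ∈ W is the orthogonal projection of f onto W. Writing g = a_0 + a_1 x + a_2 x^2, the coefficients solve the normal equations G · a = b where
  G_{ij} = <φ_i, φ_j> and b_i = <f, φ_i>, with φ_0 = 1, φ_1 = x, φ_2 = x^2.
G =
  [2, 0, 2/3]
  [0, 2/3, 0]
  [2/3, 0, 2/5],
b = (22/3, 12/5, 14/5).
Solving gives a_0 = 3, a_1 = 18/5, a_2 = 2, so
  g(x) = 2*x^2 + 18*x/5 + 3.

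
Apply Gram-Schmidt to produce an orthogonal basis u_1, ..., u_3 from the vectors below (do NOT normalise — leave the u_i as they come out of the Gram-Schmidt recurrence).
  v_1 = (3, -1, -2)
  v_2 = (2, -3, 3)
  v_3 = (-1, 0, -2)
Orthogonal basis:
  u_1 = (3, -1, -2)
  u_2 = (19/14, -39/14, 24/7)
  u_3 = (-9/13, -1, -7/13)

Apply the Gram-Schmidt recurrence
  u_1 = v_1
  u_i = v_i − Σ_{j<i} ((v_i · u_j) / (u_j · u_j)) · u_j.

Step by step this gives:
  u_1 = (3, -1, -2)
  u_2 = (19/14, -39/14, 24/7)
  u_3 = (-9/13, -1, -7/13)

Orthogonality check:
  u_2 · u_1 = 0 (should be 0)
  u_3 · u_1 = 0 (should be 0)
  u_3 · u_2 = 0 (should be 0)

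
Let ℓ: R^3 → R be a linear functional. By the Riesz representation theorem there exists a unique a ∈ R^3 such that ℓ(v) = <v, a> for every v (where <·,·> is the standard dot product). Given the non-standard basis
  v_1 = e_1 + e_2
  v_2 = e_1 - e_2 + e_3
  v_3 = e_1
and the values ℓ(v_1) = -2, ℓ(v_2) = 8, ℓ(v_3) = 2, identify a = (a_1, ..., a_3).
a = (2, -4, 2)

Write a = (a_1, ..., a_3) in the standard basis. For each basis vector v_i, ℓ(v_i) = <v_i, a> is a linear equation in the a_j's. Collect the n equations into a matrix system V a = ℓ, where row i of V is v_i (expressed in the standard basis). Since V is invertible (lower-triangular with 1s on the diagonal, up to permutation), solve by back-substitution:
  V =
[[1, 1, 0],
 [1, -1, 1],
 [1, 0, 0]]
  V a = (-2, 8, 2)
Solving gives a = (2, -4, 2).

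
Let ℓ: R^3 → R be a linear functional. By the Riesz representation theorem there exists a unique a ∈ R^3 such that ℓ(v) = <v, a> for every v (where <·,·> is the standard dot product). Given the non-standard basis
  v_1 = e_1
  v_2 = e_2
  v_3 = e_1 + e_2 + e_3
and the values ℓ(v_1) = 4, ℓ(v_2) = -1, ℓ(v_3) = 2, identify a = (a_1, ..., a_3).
a = (4, -1, -1)

Write a = (a_1, ..., a_3) in the standard basis. For each basis vector v_i, ℓ(v_i) = <v_i, a> is a linear equation in the a_j's. Collect the n equations into a matrix system V a = ℓ, where row i of V is v_i (expressed in the standard basis). Since V is invertible (lower-triangular with 1s on the diagonal, up to permutation), solve by back-substitution:
  V =
[[1, 0, 0],
 [0, 1, 0],
 [1, 1, 1]]
  V a = (4, -1, 2)
Solving gives a = (4, -1, -1).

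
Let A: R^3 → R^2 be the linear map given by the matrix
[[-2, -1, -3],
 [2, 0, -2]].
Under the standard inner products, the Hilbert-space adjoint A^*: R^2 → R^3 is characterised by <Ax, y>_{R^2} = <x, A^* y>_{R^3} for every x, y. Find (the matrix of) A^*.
A^* = A^T =
[[-2, 2],
 [-1, 0],
 [-3, -2]]

For real matrices with standard dot products, the defining identity <Ax, y> = <x, A^* y> gives (Ax)^T y = x^T (A^*) y, i.e. x^T A^T y = x^T (A^*) y. Since this holds for all x, y, we must have A^* = A^T. Therefore
A^* =
[[-2, 2],
 [-1, 0],
 [-3, -2]].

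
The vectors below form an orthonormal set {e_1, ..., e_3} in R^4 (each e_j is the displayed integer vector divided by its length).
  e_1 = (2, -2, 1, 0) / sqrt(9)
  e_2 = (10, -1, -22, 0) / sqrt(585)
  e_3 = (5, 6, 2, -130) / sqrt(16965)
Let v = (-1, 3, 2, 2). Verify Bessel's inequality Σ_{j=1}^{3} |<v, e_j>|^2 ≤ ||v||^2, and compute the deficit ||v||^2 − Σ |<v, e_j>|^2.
Σ |<v, e_j>|^2 = 378/29; ||v||^2 = 18; deficit = 144/29

Write each e_j = u_j / sqrt(<u_j, u_j>) where u_j is the displayed integer vector. Then <v, e_j> = <v, u_j> / sqrt(<u_j, u_j>), so |<v, e_j>|^2 = <v, u_j>^2 / <u_j, u_j>.
Coefficients: <v, e_1> = -6/sqrt(9), <v, e_2> = -57/sqrt(585), <v, e_3> = -243/sqrt(16965).
Square and sum: Σ |<v, e_j>|^2 = 378/29.
Compute ||v||^2 = v·v = 18.
Deficit = 18 − 378/29 = 144/29 ≥ 0, confirming Bessel's inequality. (The deficit equals ||v − Σ <v,e_j> e_j||^2, the squared distance from v to span{e_j}.)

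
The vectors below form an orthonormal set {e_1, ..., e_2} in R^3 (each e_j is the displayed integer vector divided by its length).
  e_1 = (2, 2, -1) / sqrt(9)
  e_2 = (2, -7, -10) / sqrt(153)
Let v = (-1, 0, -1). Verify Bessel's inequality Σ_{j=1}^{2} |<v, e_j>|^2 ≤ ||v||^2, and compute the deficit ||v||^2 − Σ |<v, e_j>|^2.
Σ |<v, e_j>|^2 = 9/17; ||v||^2 = 2; deficit = 25/17

Write each e_j = u_j / sqrt(<u_j, u_j>) where u_j is the displayed integer vector. Then <v, e_j> = <v, u_j> / sqrt(<u_j, u_j>), so |<v, e_j>|^2 = <v, u_j>^2 / <u_j, u_j>.
Coefficients: <v, e_1> = -1/sqrt(9), <v, e_2> = 8/sqrt(153).
Square and sum: Σ |<v, e_j>|^2 = 9/17.
Compute ||v||^2 = v·v = 2.
Deficit = 2 − 9/17 = 25/17 ≥ 0, confirming Bessel's inequality. (The deficit equals ||v − Σ <v,e_j> e_j||^2, the squared distance from v to span{e_j}.)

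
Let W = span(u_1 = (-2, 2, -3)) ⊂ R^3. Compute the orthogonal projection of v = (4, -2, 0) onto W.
proj_W(v) = (24/17, -24/17, 36/17)

Set up U = [u_1 | ... | u_1] ∈ R^(3×1). The projector onto W = col(U) is P = U (U^T U)^(-1) U^T.
Compute U^T U =
  [17],
and U^T v = (-12).
Solve U^T U · c = U^T v for the coefficients: c = (-12/17). The projection is proj_W(v) = U c.
Check: (v - proj_W(v)) · u_1 = 0  (should be 0).
Result: proj_W(v) = (24/17, -24/17, 36/17).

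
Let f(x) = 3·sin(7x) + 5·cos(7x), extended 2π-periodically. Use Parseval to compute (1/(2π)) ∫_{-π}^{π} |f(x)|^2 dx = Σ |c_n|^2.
Σ |c_n|^2 = 17

Expand |f|^2 and use orthogonality of {sin(nx), cos(mx)} on [-π, π]:
  ∫_{-π}^{π} sin(nx)^2 dx = π, ∫ cos(mx)^2 dx = π, and cross terms integrate to 0.
So ∫_{-π}^{π} f(x)^2 dx = 3^2 · π + 5^2 · π = (9 + 25)π.
Divide by 2π: (9 + 25)/2 = 17.
By Parseval, this equals Σ |c_n|^2.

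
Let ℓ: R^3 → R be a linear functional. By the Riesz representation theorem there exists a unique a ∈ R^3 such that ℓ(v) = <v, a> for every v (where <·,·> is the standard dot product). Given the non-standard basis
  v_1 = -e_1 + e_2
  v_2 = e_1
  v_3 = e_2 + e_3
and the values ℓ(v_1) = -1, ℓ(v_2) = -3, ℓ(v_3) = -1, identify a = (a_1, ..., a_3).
a = (-3, -4, 3)

Write a = (a_1, ..., a_3) in the standard basis. For each basis vector v_i, ℓ(v_i) = <v_i, a> is a linear equation in the a_j's. Collect the n equations into a matrix system V a = ℓ, where row i of V is v_i (expressed in the standard basis). Since V is invertible (lower-triangular with 1s on the diagonal, up to permutation), solve by back-substitution:
  V =
[[-1, 1, 0],
 [1, 0, 0],
 [0, 1, 1]]
  V a = (-1, -3, -1)
Solving gives a = (-3, -4, 3).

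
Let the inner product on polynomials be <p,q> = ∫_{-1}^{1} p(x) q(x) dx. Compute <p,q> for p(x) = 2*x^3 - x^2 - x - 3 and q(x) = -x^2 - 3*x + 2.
<p,q> = -34/3

Expand the product: p(x)·q(x) = -2*x^5 - 5*x^4 + 8*x^3 + 4*x^2 + 7*x - 6.
∫_{-1}^{1} of each monomial x^k gives [2/(k+1) if k even, 0 if k odd]. Integrating term-by-term (or equivalently evaluating the antiderivative F(x) = -x^6/3 - x^5 + 2*x^4 + 4*x^3/3 + 7*x^2/2 - 6*x at the endpoints):
  F(1) − F(−1) = -1/2 − (65/6) = -34/3.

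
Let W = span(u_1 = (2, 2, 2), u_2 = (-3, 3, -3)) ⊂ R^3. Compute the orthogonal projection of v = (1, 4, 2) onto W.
proj_W(v) = (3/2, 4, 3/2)

Set up U = [u_1 | ... | u_2] ∈ R^(3×2). The projector onto W = col(U) is P = U (U^T U)^(-1) U^T.
Compute U^T U =
  [12, -6]
  [-6, 27],
and U^T v = (14, 3).
Solve U^T U · c = U^T v for the coefficients: c = (11/8, 5/12). The projection is proj_W(v) = U c.
Check: (v - proj_W(v)) · u_1 = 0  (should be 0).
Check: (v - proj_W(v)) · u_2 = 0  (should be 0).
Result: proj_W(v) = (3/2, 4, 3/2).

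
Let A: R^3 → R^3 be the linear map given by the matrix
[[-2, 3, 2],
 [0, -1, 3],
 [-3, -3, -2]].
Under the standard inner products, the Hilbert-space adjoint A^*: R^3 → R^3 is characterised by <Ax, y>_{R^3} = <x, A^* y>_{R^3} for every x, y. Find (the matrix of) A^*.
A^* = A^T =
[[-2, 0, -3],
 [3, -1, -3],
 [2, 3, -2]]

For real matrices with standard dot products, the defining identity <Ax, y> = <x, A^* y> gives (Ax)^T y = x^T (A^*) y, i.e. x^T A^T y = x^T (A^*) y. Since this holds for all x, y, we must have A^* = A^T. Therefore
A^* =
[[-2, 0, -3],
 [3, -1, -3],
 [2, 3, -2]].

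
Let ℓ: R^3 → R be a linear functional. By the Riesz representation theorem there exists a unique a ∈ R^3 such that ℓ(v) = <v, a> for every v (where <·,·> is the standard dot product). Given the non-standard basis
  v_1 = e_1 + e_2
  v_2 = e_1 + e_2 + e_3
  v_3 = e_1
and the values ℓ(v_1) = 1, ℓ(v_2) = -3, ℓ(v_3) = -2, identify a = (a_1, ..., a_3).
a = (-2, 3, -4)

Write a = (a_1, ..., a_3) in the standard basis. For each basis vector v_i, ℓ(v_i) = <v_i, a> is a linear equation in the a_j's. Collect the n equations into a matrix system V a = ℓ, where row i of V is v_i (expressed in the standard basis). Since V is invertible (lower-triangular with 1s on the diagonal, up to permutation), solve by back-substitution:
  V =
[[1, 1, 0],
 [1, 1, 1],
 [1, 0, 0]]
  V a = (1, -3, -2)
Solving gives a = (-2, 3, -4).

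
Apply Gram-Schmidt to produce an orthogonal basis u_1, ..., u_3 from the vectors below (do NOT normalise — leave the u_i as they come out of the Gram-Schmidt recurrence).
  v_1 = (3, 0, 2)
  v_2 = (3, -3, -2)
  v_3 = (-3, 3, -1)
Orthogonal basis:
  u_1 = (3, 0, 2)
  u_2 = (24/13, -3, -36/13)
  u_3 = (18/29, 36/29, -27/29)

Apply the Gram-Schmidt recurrence
  u_1 = v_1
  u_i = v_i − Σ_{j<i} ((v_i · u_j) / (u_j · u_j)) · u_j.

Step by step this gives:
  u_1 = (3, 0, 2)
  u_2 = (24/13, -3, -36/13)
  u_3 = (18/29, 36/29, -27/29)

Orthogonality check:
  u_2 · u_1 = 0 (should be 0)
  u_3 · u_1 = 0 (should be 0)
  u_3 · u_2 = 0 (should be 0)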